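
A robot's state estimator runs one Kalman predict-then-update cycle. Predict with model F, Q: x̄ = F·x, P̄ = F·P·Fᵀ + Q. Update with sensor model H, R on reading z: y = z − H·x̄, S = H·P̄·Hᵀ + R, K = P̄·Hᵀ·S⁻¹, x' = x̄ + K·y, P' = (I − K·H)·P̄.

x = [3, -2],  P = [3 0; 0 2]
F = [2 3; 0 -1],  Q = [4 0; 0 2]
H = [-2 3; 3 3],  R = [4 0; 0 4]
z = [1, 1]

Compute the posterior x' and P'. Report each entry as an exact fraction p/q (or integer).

x' = [10/6107, 2749/6107]
P' = [1936/6107 -324/6107; -324/6107 1316/6107]

x̄ = F·x = [0, 2]
P̄ = F·P·Fᵀ + Q = [34 -6; -6 4]
y = z − H·x̄ = [-5, -5]
S = H·P̄·Hᵀ + R = [248 -186; -186 238]
K = P̄·Hᵀ·S⁻¹ = [-1211/6107 39/197; 1149/6107 24/197]
x' = x̄ + K·y = [10/6107, 2749/6107]
P' = (I − K·H)·P̄ = [1936/6107 -324/6107; -324/6107 1316/6107]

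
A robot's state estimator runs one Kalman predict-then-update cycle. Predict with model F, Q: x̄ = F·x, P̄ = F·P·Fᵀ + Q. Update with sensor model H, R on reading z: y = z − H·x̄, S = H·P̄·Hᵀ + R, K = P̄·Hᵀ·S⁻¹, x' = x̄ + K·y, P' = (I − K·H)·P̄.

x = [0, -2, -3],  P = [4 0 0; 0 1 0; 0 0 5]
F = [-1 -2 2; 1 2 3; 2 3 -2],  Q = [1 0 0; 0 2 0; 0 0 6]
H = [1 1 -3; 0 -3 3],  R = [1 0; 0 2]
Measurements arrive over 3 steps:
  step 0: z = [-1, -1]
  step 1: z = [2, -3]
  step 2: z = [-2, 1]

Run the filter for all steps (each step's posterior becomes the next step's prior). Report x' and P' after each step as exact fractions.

step 0: x̄ = F·x = [-2, -13, 0]
step 0: P̄ = F·P·Fᵀ + Q = [29 22 -34; 22 55 -16; -34 -16 51]
step 0: y = z − H·x̄ = [14, -40]
step 0: S = H·P̄·Hᵀ + R = [888 -984; -984 1244]
step 0: K = P̄·Hᵀ·S⁻¹ = [2085/11368 57/5684; -13523/34104 -689/1421; -13687/34104 -443/2842]
step 0: x' = x̄ + K·y = [947/5684, 14383/17052, 10511/17052]
step 0: P' = (I − K·H)·P̄ = [29819/11368 13753/11368 13829/11368; 13753/11368 43927/34104 32903/34104; 13829/11368 32903/34104 29359/34104]
step 1: x̄ = F·x = [-365/588, 2255/609, 27809/17052]
step 1: P̄ = F·P·Fᵀ + Q = [5261/1176 -445/42 -9337/1176; -445/42 14351/348 63257/2436; -9337/1176 63257/2436 843607/34104]
step 1: y = z − H·x̄ = [16244/4263, 18279/5684]
step 1: S = H·P̄·Hᵀ + R = [596738/4263 -76065/2842; -76065/2842 1459163/11368]
step 1: K = P̄·Hᵀ·S⁻¹ = [84741613/588334064 13546659/147083516; -248694701/588334064 -65460855/147083516; -249303221/588334064 -17228667/147083516]
step 1: x' = x̄ + K·y = [131954465/588334064, 388782447/588334064, -212105193/588334064]
step 1: P' = (I − K·H)·P̄ = [700602439/588334064 253743777/588334064 289868201/588334064; 253743777/588334064 513062659/588334064 338500379/588334064; 289868201/588334064 338500379/588334064 292557267/588334064]
step 2: x̄ = F·x = [-1333729745/588334064, 68300945/147083516, 1854466657/588334064]
step 2: P̄ = F·P·Fᵀ + Q = [1658915479/588334064 -744838385/147083516 -2301803343/588334064; -744838385/147083516 3344681367/147083516 459526148/36770879; -2301803343/588334064 459526148/36770879 8784182307/588334064]
step 2: y = z − H·x̄ = [340453613/36770879, -4155454567/588334064]
step 2: S = H·P̄·Hᵀ + R = [3651326159/36770879 -1808259135/36770879; -1808259135/36770879 68299307479/588334064]
step 2: K = P̄·Hᵀ·S⁻¹ = [748314076363/5359301594359 476489747631/5359301594359; -4484823918197/10718603188718 -2368518631740/5359301594359; -4523400113077/10718603188718 -621032245983/5359301594359]
step 2: x' = x̄ + K·y = [-8586332256702/5359301594359, -3088527724359/10718603188718, 677350213863/10718603188718]
step 2: P' = (I − K·H)·P̄ = [6361654532104/5359301594359 4660360960479/10718603188718 5295680623987/10718603188718; 4660360960479/10718603188718 4654814851409/5359301594359 3075802430249/5359301594359; 5295680623987/10718603188718 3075802430249/5359301594359 2661780932927/5359301594359]

step 0: x' = [947/5684, 14383/17052, 10511/17052], P' = [29819/11368 13753/11368 13829/11368; 13753/11368 43927/34104 32903/34104; 13829/11368 32903/34104 29359/34104]
step 1: x' = [131954465/588334064, 388782447/588334064, -212105193/588334064], P' = [700602439/588334064 253743777/588334064 289868201/588334064; 253743777/588334064 513062659/588334064 338500379/588334064; 289868201/588334064 338500379/588334064 292557267/588334064]
step 2: x' = [-8586332256702/5359301594359, -3088527724359/10718603188718, 677350213863/10718603188718], P' = [6361654532104/5359301594359 4660360960479/10718603188718 5295680623987/10718603188718; 4660360960479/10718603188718 4654814851409/5359301594359 3075802430249/5359301594359; 5295680623987/10718603188718 3075802430249/5359301594359 2661780932927/5359301594359]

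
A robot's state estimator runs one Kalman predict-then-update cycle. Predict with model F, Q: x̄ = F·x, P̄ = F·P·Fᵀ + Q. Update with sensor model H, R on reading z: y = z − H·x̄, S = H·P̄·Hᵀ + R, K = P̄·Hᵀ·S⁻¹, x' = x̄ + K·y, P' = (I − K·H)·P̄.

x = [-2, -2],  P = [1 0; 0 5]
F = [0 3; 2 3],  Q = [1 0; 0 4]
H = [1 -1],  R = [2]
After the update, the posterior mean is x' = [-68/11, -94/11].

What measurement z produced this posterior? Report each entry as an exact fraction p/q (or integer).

x̄ = F·x = [-6, -10]
P̄ = F·P·Fᵀ + Q = [46 45; 45 53]
S = H·P̄·Hᵀ + R = [11]
K = P̄·Hᵀ·S⁻¹ = [1/11; -8/11]
x' − x̄ = [-2/11, 16/11] = K·y
y = (KᵀK)⁻¹·Kᵀ·(x' − x̄) = [-2]
z = y + H·x̄ = [-2] + [4] = [2]

z = [2]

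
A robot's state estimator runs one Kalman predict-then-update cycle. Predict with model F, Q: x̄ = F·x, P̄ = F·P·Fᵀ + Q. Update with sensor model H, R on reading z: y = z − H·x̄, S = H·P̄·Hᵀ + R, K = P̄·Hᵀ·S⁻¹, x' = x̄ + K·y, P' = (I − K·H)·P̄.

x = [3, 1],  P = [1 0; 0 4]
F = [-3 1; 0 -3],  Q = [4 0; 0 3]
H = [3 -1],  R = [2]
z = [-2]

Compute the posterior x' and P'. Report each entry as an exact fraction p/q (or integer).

x' = [-7/2, -117/14]
P' = [79/38 219/38; 219/38 4749/266]

x̄ = F·x = [-8, -3]
P̄ = F·P·Fᵀ + Q = [17 -12; -12 39]
y = z − H·x̄ = [19]
S = H·P̄·Hᵀ + R = [266]
K = P̄·Hᵀ·S⁻¹ = [9/38; -75/266]
x' = x̄ + K·y = [-7/2, -117/14]
P' = (I − K·H)·P̄ = [79/38 219/38; 219/38 4749/266]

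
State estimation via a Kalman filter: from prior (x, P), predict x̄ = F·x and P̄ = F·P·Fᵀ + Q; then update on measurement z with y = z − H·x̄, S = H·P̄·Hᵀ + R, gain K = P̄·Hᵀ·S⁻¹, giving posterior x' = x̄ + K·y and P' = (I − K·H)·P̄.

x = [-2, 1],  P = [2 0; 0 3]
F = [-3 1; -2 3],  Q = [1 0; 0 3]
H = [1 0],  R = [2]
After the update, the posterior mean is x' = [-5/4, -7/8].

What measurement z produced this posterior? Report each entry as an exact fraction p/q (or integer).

x̄ = F·x = [7, 7]
P̄ = F·P·Fᵀ + Q = [22 21; 21 38]
S = H·P̄·Hᵀ + R = [24]
K = P̄·Hᵀ·S⁻¹ = [11/12; 7/8]
x' − x̄ = [-33/4, -63/8] = K·y
y = (KᵀK)⁻¹·Kᵀ·(x' − x̄) = [-9]
z = y + H·x̄ = [-9] + [7] = [-2]

z = [-2]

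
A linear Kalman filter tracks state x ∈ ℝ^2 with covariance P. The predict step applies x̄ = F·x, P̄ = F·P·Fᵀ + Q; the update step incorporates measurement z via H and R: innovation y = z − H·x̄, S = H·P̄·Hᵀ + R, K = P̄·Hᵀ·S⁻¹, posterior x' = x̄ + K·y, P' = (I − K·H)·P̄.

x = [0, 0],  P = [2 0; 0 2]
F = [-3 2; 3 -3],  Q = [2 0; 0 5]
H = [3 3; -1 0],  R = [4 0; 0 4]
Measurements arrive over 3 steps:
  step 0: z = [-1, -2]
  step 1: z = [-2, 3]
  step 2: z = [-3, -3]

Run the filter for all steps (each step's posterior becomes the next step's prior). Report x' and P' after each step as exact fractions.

step 0: x̄ = F·x = [0, 0]
step 0: P̄ = F·P·Fᵀ + Q = [28 -30; -30 41]
step 0: y = z − H·x̄ = [-1, -2]
step 0: S = H·P̄·Hᵀ + R = [85 6; 6 32]
step 0: K = P̄·Hᵀ·S⁻¹ = [-6/671 -586/671; 219/671 588/671]
step 0: x' = x̄ + K·y = [1178/671, -1395/671]
step 0: P' = (I − K·H)·P̄ = [2344/671 -2352/671; -2352/671 2644/671]
step 1: x̄ = F·x = [-6324/671, 7719/671]
step 1: P̄ = F·P·Fᵀ + Q = [61238/671 -72240/671; -72240/671 90583/671]
step 1: y = z − H·x̄ = [-5527/671, -4311/671]
step 1: S = H·P̄·Hᵀ + R = [68753/671 33006/671; 33006/671 63922/671]
step 1: K = P̄·Hᵀ·S⁻¹ = [-66012/2463065 -2325559/2463065; 844419/2463065 2347563/2463065]
step 1: x' = x̄ + K·y = [-702627/223915, 572409/223915]
step 1: P' = (I − K·H)·P̄ = [9302236/2463065 -9390252/2463065; -9390252/2463065 10516144/2463065]
step 2: x̄ = F·x = [3252699/223915, -3825108/223915]
step 2: P̄ = F·P·Fᵀ + Q = [22126714/223915 -26151888/223915; -26151888/223915 359705281/2463065]
step 2: y = z − H·x̄ = [1045482/223915, 2580954/223915]
step 2: S = H·P̄·Hᵀ + R = [259670651/2463065 12075522/223915; 12075522/223915 23022374/223915]
step 2: K = P̄·Hᵀ·S⁻¹ = [-265661484/9767622305 -9248281003/9767622305; 3352704843/9767622305 9336834831/9767622305]
step 2: x' = x̄ + K·y = [34048648623/9767622305, -43583844096/9767622305]
step 2: P' = (I − K·H)·P̄ = [36993124012/9767622305 -37347339324/9767622305; -37347339324/9767622305 41817612448/9767622305]

step 0: x' = [1178/671, -1395/671], P' = [2344/671 -2352/671; -2352/671 2644/671]
step 1: x' = [-702627/223915, 572409/223915], P' = [9302236/2463065 -9390252/2463065; -9390252/2463065 10516144/2463065]
step 2: x' = [34048648623/9767622305, -43583844096/9767622305], P' = [36993124012/9767622305 -37347339324/9767622305; -37347339324/9767622305 41817612448/9767622305]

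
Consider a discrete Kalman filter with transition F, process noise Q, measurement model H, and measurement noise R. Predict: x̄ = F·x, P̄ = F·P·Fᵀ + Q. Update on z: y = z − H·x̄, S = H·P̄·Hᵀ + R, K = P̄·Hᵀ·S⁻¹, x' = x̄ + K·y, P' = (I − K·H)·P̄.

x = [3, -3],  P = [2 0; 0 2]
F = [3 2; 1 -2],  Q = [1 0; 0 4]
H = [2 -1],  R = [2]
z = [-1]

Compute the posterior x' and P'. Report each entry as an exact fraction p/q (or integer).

x̄ = F·x = [3, 9]
P̄ = F·P·Fᵀ + Q = [27 -2; -2 14]
y = z − H·x̄ = [2]
S = H·P̄·Hᵀ + R = [132]
K = P̄·Hᵀ·S⁻¹ = [14/33; -3/22]
x' = x̄ + K·y = [127/33, 96/11]
P' = (I − K·H)·P̄ = [107/33 62/11; 62/11 127/11]

x' = [127/33, 96/11]
P' = [107/33 62/11; 62/11 127/11]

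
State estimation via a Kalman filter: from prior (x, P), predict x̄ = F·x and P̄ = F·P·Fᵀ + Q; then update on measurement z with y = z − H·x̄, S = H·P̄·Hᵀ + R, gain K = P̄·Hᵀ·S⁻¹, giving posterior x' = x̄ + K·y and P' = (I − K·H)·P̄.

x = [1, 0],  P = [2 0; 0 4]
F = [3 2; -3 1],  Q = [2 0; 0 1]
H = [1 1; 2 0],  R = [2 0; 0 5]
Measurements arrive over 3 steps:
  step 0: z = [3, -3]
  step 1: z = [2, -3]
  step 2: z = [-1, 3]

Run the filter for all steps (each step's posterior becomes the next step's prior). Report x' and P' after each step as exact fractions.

step 0: x' = [-253/227, 812/227], P' = [800/681 -748/681; -748/681 9694/3405]
step 1: x' = [-4396791/3865619, 13658889/3865619], P' = [4180330/3865619 -3867190/3865619; -3867190/3865619 10629892/3865619]
step 2: x' = [5282751217/4115242543, -5733992948/4115242543], P' = [4425321160/4115242543 -4058262360/4115242543; -4058262360/4115242543 11180896330/4115242543]

step 0: x̄ = F·x = [3, -3]
step 0: P̄ = F·P·Fᵀ + Q = [36 -10; -10 23]
step 0: y = z − H·x̄ = [3, -9]
step 0: S = H·P̄·Hᵀ + R = [41 52; 52 149]
step 0: K = P̄·Hᵀ·S⁻¹ = [26/681 320/681; 2977/3405 -1496/3405]
step 0: x' = x̄ + K·y = [-253/227, 812/227]
step 0: P' = (I − K·H)·P̄ = [800/681 -748/681; -748/681 9694/3405]
step 1: x̄ = F·x = [865/227, 1571/227]
step 1: P̄ = F·P·Fᵀ + Q = [36706/3405 -5392/3405; -5392/3405 71539/3405]
step 1: y = z − H·x̄ = [-1982/227, -2411/227]
step 1: S = H·P̄·Hᵀ + R = [34757/1135 20876/1135; 20876/1135 163849/3405]
step 1: K = P̄·Hᵀ·S⁻¹ = [156570/3865619 1672132/3865619; 3381351/3865619 -1546876/3865619]
step 1: x' = x̄ + K·y = [-4396791/3865619, 13658889/3865619]
step 1: P' = (I − K·H)·P̄ = [4180330/3865619 -3867190/3865619; -3867190/3865619 10629892/3865619]
step 2: x̄ = F·x = [14127405/3865619, 26849262/3865619]
step 2: P̄ = F·P·Fᵀ + Q = [41467496/3865619 -4761616/3865619; -4761616/3865619 75321621/3865619]
step 2: y = z − H·x̄ = [-44842286/3865619, -16657953/3865619]
step 2: S = H·P̄·Hᵀ + R = [114997123/3865619 73411760/3865619; 73411760/3865619 185198079/3865619]
step 2: K = P̄·Hᵀ·S⁻¹ = [183529400/4115242543 1770128464/4115242543; 3561316985/4115242543 -1623304944/4115242543]
step 2: x' = x̄ + K·y = [5282751217/4115242543, -5733992948/4115242543]
step 2: P' = (I − K·H)·P̄ = [4425321160/4115242543 -4058262360/4115242543; -4058262360/4115242543 11180896330/4115242543]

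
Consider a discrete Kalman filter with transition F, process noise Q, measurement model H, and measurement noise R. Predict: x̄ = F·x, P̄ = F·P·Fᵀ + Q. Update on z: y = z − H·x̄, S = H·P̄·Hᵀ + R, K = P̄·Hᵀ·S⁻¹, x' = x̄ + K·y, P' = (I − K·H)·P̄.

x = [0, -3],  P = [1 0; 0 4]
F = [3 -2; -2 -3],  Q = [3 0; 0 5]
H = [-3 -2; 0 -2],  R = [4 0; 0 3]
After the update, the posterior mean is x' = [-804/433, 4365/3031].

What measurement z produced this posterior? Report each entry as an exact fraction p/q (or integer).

x̄ = F·x = [6, 9]
P̄ = F·P·Fᵀ + Q = [28 18; 18 45]
S = H·P̄·Hᵀ + R = [652 288; 288 183]
K = P̄·Hᵀ·S⁻¹ = [-138/433 132/433; -36/3031 -1434/3031]
x' − x̄ = [-3402/433, -22914/3031] = K·y
y = (KᵀK)⁻¹·Kᵀ·(x' − x̄) = [39, 15]
z = y + H·x̄ = [39, 15] + [-36, -18] = [3, -3]

z = [3, -3]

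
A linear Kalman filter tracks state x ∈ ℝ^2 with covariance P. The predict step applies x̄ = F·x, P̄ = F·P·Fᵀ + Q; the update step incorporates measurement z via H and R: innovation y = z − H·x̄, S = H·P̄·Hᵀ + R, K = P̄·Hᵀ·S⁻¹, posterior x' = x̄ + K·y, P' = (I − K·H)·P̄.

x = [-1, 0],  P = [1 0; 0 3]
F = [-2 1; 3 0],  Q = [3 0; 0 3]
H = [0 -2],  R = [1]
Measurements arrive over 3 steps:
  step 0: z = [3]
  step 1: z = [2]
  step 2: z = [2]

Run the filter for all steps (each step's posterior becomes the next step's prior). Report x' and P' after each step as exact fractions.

step 0: x̄ = F·x = [2, -3]
step 0: P̄ = F·P·Fᵀ + Q = [10 -6; -6 12]
step 0: y = z − H·x̄ = [-3]
step 0: S = H·P̄·Hᵀ + R = [49]
step 0: K = P̄·Hᵀ·S⁻¹ = [12/49; -24/49]
step 0: x' = x̄ + K·y = [62/49, -75/49]
step 0: P' = (I − K·H)·P̄ = [346/49 -6/49; -6/49 12/49]
step 1: x̄ = F·x = [-199/49, 186/49]
step 1: P̄ = F·P·Fᵀ + Q = [1567/49 -2094/49; -2094/49 3261/49]
step 1: y = z − H·x̄ = [470/49]
step 1: S = H·P̄·Hᵀ + R = [13093/49]
step 1: K = P̄·Hᵀ·S⁻¹ = [4188/13093; -6522/13093]
step 1: x' = x̄ + K·y = [-13003/13093, -12858/13093]
step 1: P' = (I − K·H)·P̄ = [60763/13093 -2094/13093; -2094/13093 3261/13093]
step 2: x̄ = F·x = [13148/13093, -39009/13093]
step 2: P̄ = F·P·Fᵀ + Q = [293968/13093 -370860/13093; -370860/13093 586146/13093]
step 2: y = z − H·x̄ = [-51832/13093]
step 2: S = H·P̄·Hᵀ + R = [2357677/13093]
step 2: K = P̄·Hᵀ·S⁻¹ = [105960/336811; -1172292/2357677]
step 2: x' = x̄ + K·y = [-81244/336811, -2383593/2357677]
step 2: P' = (I − K·H)·P̄ = [1559536/336811 -52980/336811; -52980/336811 586146/2357677]

step 0: x' = [62/49, -75/49], P' = [346/49 -6/49; -6/49 12/49]
step 1: x' = [-13003/13093, -12858/13093], P' = [60763/13093 -2094/13093; -2094/13093 3261/13093]
step 2: x' = [-81244/336811, -2383593/2357677], P' = [1559536/336811 -52980/336811; -52980/336811 586146/2357677]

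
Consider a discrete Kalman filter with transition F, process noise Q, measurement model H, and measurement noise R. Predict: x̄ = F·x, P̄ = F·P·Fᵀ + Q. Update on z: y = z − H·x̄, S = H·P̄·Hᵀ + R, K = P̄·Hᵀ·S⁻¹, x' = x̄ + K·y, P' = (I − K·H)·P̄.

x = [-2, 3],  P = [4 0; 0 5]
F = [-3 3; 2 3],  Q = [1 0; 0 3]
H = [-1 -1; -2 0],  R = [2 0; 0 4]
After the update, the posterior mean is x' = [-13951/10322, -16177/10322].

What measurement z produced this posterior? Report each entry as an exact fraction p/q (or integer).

z = [3, 3]

x̄ = F·x = [15, 5]
P̄ = F·P·Fᵀ + Q = [82 21; 21 64]
S = H·P̄·Hᵀ + R = [190 206; 206 332]
K = P̄·Hᵀ·S⁻¹ = [-103/5161 -4971/10322; -4892/5161 4765/10322]
x' − x̄ = [-168781/10322, -67787/10322] = K·y
y = (KᵀK)⁻¹·Kᵀ·(x' − x̄) = [23, 33]
z = y + H·x̄ = [23, 33] + [-20, -30] = [3, 3]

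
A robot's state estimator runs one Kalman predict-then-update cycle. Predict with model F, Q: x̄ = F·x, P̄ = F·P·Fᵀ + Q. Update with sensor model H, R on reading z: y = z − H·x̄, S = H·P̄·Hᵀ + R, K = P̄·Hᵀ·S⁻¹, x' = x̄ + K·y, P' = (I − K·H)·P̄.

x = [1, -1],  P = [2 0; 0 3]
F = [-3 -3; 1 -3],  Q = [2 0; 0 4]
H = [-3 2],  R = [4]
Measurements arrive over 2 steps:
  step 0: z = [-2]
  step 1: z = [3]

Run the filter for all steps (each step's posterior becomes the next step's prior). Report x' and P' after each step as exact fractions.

step 0: x' = [990/307, 1198/307], P' = [4628/307 6744/307; 6744/307 10122/307]
step 1: x' = [-20019/69241, 604227/553928], P' = [505916/69241 692760/69241; 692760/69241 4036533/276964]

step 0: x̄ = F·x = [0, 4]
step 0: P̄ = F·P·Fᵀ + Q = [47 21; 21 33]
step 0: y = z − H·x̄ = [-10]
step 0: S = H·P̄·Hᵀ + R = [307]
step 0: K = P̄·Hᵀ·S⁻¹ = [-99/307; 3/307]
step 0: x' = x̄ + K·y = [990/307, 1198/307]
step 0: P' = (I − K·H)·P̄ = [4628/307 6744/307; 6744/307 10122/307]
step 1: x̄ = F·x = [-6564/307, -2604/307]
step 1: P̄ = F·P·Fᵀ + Q = [254756/307 117678/307; 117678/307 56490/307]
step 1: y = z − H·x̄ = [-13563/307]
step 1: S = H·P̄·Hᵀ + R = [1107856/307]
step 1: K = P̄·Hᵀ·S⁻¹ = [-33057/69241; -120027/553928]
step 1: x' = x̄ + K·y = [-20019/69241, 604227/553928]
step 1: P' = (I − K·H)·P̄ = [505916/69241 692760/69241; 692760/69241 4036533/276964]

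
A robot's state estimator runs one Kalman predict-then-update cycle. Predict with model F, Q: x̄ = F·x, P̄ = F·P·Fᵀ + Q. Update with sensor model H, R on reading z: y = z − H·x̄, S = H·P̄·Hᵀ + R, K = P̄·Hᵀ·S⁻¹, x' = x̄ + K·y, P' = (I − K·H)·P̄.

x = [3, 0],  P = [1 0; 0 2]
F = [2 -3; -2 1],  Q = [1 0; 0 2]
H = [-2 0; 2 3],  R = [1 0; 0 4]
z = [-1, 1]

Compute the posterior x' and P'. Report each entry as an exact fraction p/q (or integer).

x̄ = F·x = [6, -6]
P̄ = F·P·Fᵀ + Q = [23 -10; -10 8]
y = z − H·x̄ = [11, 7]
S = H·P̄·Hᵀ + R = [93 -32; -32 48]
K = P̄·Hᵀ·S⁻¹ = [-106/215 1/215; 68/215 253/860]
x' = x̄ + K·y = [131/215, -397/860]
P' = (I − K·H)·P̄ = [53/215 -34/215; -34/215 107/215]

x' = [131/215, -397/860]
P' = [53/215 -34/215; -34/215 107/215]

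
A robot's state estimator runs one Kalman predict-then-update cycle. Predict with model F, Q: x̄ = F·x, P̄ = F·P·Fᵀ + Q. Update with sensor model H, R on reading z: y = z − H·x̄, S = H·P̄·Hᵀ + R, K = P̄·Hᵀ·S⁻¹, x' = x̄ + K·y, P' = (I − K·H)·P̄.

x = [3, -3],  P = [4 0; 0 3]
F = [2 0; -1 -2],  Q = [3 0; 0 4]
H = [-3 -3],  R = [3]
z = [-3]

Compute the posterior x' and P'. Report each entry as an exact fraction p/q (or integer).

x̄ = F·x = [6, 3]
P̄ = F·P·Fᵀ + Q = [19 -8; -8 20]
y = z − H·x̄ = [24]
S = H·P̄·Hᵀ + R = [210]
K = P̄·Hᵀ·S⁻¹ = [-11/70; -6/35]
x' = x̄ + K·y = [78/35, -39/35]
P' = (I − K·H)·P̄ = [967/70 -478/35; -478/35 484/35]

x' = [78/35, -39/35]
P' = [967/70 -478/35; -478/35 484/35]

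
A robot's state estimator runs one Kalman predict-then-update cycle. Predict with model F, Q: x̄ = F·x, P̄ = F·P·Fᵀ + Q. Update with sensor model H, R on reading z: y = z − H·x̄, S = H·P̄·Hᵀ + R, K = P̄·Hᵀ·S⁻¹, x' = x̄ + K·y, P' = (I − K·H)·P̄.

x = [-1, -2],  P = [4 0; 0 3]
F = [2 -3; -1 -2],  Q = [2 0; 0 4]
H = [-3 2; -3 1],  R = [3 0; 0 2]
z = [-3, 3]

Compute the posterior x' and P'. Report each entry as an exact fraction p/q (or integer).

x̄ = F·x = [4, 5]
P̄ = F·P·Fᵀ + Q = [45 10; 10 20]
y = z − H·x̄ = [-1, 10]
S = H·P̄·Hᵀ + R = [368 355; 355 367]
K = P̄·Hᵀ·S⁻¹ = [2170/9031 -5175/9031; 7220/9031 -7230/9031]
x' = x̄ + K·y = [-17796/9031, -34365/9031]
P' = (I − K·H)·P̄ = [9070/9031 16860/9031; 16860/9031 36120/9031]

x' = [-17796/9031, -34365/9031]
P' = [9070/9031 16860/9031; 16860/9031 36120/9031]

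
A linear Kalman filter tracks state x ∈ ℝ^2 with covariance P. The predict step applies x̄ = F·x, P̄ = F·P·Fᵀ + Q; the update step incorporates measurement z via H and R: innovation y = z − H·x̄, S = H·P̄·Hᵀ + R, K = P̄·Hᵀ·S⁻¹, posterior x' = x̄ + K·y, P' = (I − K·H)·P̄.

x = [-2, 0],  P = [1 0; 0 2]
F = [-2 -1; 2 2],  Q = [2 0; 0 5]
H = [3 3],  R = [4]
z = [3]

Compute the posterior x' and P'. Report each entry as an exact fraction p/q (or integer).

x' = [4, -259/85]
P' = [8 -8; -8 716/85]

x̄ = F·x = [4, -4]
P̄ = F·P·Fᵀ + Q = [8 -8; -8 17]
y = z − H·x̄ = [3]
S = H·P̄·Hᵀ + R = [85]
K = P̄·Hᵀ·S⁻¹ = [0; 27/85]
x' = x̄ + K·y = [4, -259/85]
P' = (I − K·H)·P̄ = [8 -8; -8 716/85]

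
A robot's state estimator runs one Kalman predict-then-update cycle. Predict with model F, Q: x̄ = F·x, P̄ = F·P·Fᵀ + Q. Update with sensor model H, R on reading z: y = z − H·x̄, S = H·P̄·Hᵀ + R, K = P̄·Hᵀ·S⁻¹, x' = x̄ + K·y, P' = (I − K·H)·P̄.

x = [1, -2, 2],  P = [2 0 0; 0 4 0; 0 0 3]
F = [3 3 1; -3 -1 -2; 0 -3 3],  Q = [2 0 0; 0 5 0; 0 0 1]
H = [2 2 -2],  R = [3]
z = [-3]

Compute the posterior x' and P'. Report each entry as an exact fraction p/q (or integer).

x̄ = F·x = [-1, -5, 12]
P̄ = F·P·Fᵀ + Q = [59 -36 -27; -36 39 -6; -27 -6 64]
y = z − H·x̄ = [33]
S = H·P̄·Hᵀ + R = [627]
K = P̄·Hᵀ·S⁻¹ = [100/627; 6/209; -194/627]
x' = x̄ + K·y = [81/19, -77/19, 34/19]
P' = (I − K·H)·P̄ = [26993/627 -8124/209 2471/627; -8124/209 8043/209 -90/209; 2471/627 -90/209 2492/627]

x' = [81/19, -77/19, 34/19]
P' = [26993/627 -8124/209 2471/627; -8124/209 8043/209 -90/209; 2471/627 -90/209 2492/627]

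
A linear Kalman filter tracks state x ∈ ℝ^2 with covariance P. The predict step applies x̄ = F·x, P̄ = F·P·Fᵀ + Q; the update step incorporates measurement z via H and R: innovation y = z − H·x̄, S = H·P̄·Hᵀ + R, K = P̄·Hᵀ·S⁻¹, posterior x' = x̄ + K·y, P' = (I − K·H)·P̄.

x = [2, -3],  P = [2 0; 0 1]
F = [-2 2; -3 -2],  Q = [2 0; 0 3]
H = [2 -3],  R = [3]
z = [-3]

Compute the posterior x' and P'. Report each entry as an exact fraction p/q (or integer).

x̄ = F·x = [-10, 0]
P̄ = F·P·Fᵀ + Q = [14 8; 8 25]
y = z − H·x̄ = [17]
S = H·P̄·Hᵀ + R = [188]
K = P̄·Hᵀ·S⁻¹ = [1/47; -59/188]
x' = x̄ + K·y = [-453/47, -1003/188]
P' = (I − K·H)·P̄ = [654/47 435/47; 435/47 1219/188]

x' = [-453/47, -1003/188]
P' = [654/47 435/47; 435/47 1219/188]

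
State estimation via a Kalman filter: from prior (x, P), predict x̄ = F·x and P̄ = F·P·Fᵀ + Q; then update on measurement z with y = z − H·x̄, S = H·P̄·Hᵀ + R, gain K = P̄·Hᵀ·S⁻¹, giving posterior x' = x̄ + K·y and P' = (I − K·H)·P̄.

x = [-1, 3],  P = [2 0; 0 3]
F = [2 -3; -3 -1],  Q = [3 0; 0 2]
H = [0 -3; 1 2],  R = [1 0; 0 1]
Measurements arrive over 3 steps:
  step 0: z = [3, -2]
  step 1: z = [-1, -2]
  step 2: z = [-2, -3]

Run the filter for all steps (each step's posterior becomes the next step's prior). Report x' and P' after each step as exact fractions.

step 0: x̄ = F·x = [-11, 0]
step 0: P̄ = F·P·Fᵀ + Q = [38 -3; -3 23]
step 0: y = z − H·x̄ = [3, 9]
step 0: S = H·P̄·Hᵀ + R = [208 -129; -129 119]
step 0: K = P̄·Hᵀ·S⁻¹ = [5199/8111 7817/8111; -2664/8111 43/8111]
step 0: x' = x̄ + K·y = [-3271/8111, -7605/8111]
step 0: P' = (I − K·H)·P̄ = [11283/8111 -1733/8111; -1733/8111 888/8111]
step 1: x̄ = F·x = [16273/8111, 17418/8111]
step 1: P̄ = F·P·Fᵀ + Q = [98253/8111 -77165/8111; -77165/8111 108259/8111]
step 1: y = z − H·x̄ = [44143/8111, -67331/8111]
step 1: S = H·P̄·Hᵀ + R = [982442/8111 -418059/8111; -418059/8111 230740/8111]
step 1: K = P̄·Hᵀ·S⁻¹ = [3695187/6400609 5139461/6400609; -2056623/6400609 139353/6400609]
step 1: x' = x̄ + K·y = [-9711663/6400609, 1395330/6400609]
step 1: P' = (I − K·H)·P̄ = [7602919/6400609 -1231729/6400609; -1231729/6400609 685541/6400609]
step 2: x̄ = F·x = [-23609316/6400609, 27739659/6400609]
step 2: P̄ = F·P·Fᵀ + Q = [70564120/6400609 -52182994/6400609; -52182994/6400609 74522656/6400609]
step 2: y = z − H·x̄ = [70417759/6400609, -51071829/6400609]
step 2: S = H·P̄·Hᵀ + R = [677104513/6400609 -290586954/6400609; -290586954/6400609 166323377/6400609]
step 2: K = P̄·Hᵀ·S⁻¹ = [2533411038/4402320365 3531491216/4402320365; -1411998996/4402320365 96862318/4402320365]
step 2: x' = x̄ + K·y = [-16545044418/4402320365, 2771943261/4402320365]
step 2: P' = (I − K·H)·P̄ = [5220431908/4402320365 -844470346/4402320365; -844470346/4402320365 470666332/4402320365]

step 0: x' = [-3271/8111, -7605/8111], P' = [11283/8111 -1733/8111; -1733/8111 888/8111]
step 1: x' = [-9711663/6400609, 1395330/6400609], P' = [7602919/6400609 -1231729/6400609; -1231729/6400609 685541/6400609]
step 2: x' = [-16545044418/4402320365, 2771943261/4402320365], P' = [5220431908/4402320365 -844470346/4402320365; -844470346/4402320365 470666332/4402320365]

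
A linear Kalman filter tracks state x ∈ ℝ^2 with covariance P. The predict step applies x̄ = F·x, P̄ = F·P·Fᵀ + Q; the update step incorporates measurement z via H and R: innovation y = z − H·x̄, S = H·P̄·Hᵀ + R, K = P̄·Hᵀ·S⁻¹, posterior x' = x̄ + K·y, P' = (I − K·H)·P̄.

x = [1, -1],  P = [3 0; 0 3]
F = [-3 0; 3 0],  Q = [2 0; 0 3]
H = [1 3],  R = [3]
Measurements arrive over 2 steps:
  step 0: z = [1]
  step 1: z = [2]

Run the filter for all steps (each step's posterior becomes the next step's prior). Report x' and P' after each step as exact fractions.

step 0: x' = [-8/7, 3/4], P' = [339/35 -18/5; -18/5 33/20]
step 1: x' = [-1936/3331, 5577/6662], P' = [37137/3331 -13887/3331; -13887/3331 24933/13324]

step 0: x̄ = F·x = [-3, 3]
step 0: P̄ = F·P·Fᵀ + Q = [29 -27; -27 30]
step 0: y = z − H·x̄ = [-5]
step 0: S = H·P̄·Hᵀ + R = [140]
step 0: K = P̄·Hᵀ·S⁻¹ = [-13/35; 9/20]
step 0: x' = x̄ + K·y = [-8/7, 3/4]
step 0: P' = (I − K·H)·P̄ = [339/35 -18/5; -18/5 33/20]
step 1: x̄ = F·x = [24/7, -24/7]
step 1: P̄ = F·P·Fᵀ + Q = [3121/35 -3051/35; -3051/35 3156/35]
step 1: y = z − H·x̄ = [62/7]
step 1: S = H·P̄·Hᵀ + R = [13324/35]
step 1: K = P̄·Hᵀ·S⁻¹ = [-1508/3331; 6417/13324]
step 1: x' = x̄ + K·y = [-1936/3331, 5577/6662]
step 1: P' = (I − K·H)·P̄ = [37137/3331 -13887/3331; -13887/3331 24933/13324]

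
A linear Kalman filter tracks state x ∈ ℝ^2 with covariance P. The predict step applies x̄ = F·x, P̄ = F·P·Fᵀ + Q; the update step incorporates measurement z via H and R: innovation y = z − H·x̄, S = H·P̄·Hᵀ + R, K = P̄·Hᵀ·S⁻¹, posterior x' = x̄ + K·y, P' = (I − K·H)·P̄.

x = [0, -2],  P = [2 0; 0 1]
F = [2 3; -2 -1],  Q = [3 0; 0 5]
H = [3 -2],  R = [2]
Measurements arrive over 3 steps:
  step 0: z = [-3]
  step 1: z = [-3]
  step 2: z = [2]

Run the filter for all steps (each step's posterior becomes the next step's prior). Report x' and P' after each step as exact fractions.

step 0: x̄ = F·x = [-6, 2]
step 0: P̄ = F·P·Fᵀ + Q = [20 -11; -11 14]
step 0: y = z − H·x̄ = [19]
step 0: S = H·P̄·Hᵀ + R = [370]
step 0: K = P̄·Hᵀ·S⁻¹ = [41/185; -61/370]
step 0: x' = x̄ + K·y = [-331/185, -419/370]
step 0: P' = (I − K·H)·P̄ = [338/185 466/185; 466/185 1459/370]
step 1: x̄ = F·x = [-2581/370, 1743/370]
step 1: P̄ = F·P·Fᵀ + Q = [28129/370 -14537/370; -14537/370 9741/370]
step 1: y = z − H·x̄ = [10119/370]
step 1: S = H·P̄·Hᵀ + R = [467309/370]
step 1: K = P̄·Hᵀ·S⁻¹ = [113461/467309; -63093/467309]
step 1: x' = x̄ + K·y = [-156791/467309, 475896/467309]
step 1: P' = (I − K·H)·P̄ = [733882/467309 987362/467309; 987362/467309 1544136/467309]
step 2: x̄ = F·x = [1114106/467309, -162314/467309]
step 2: P̄ = F·P·Fᵀ + Q = [30083023/467309 -15466832/467309; -15466832/467309 10765657/467309]
step 2: y = z − H·x̄ = [-2732328/467309]
step 2: S = H·P̄·Hᵀ + R = [500346437/467309]
step 2: K = P̄·Hᵀ·S⁻¹ = [121182733/500346437; -67931810/500346437]
step 2: x' = x̄ + K·y = [484321922/500346437, 223404118/500346437]
step 2: P' = (I − K·H)·P̄ = [784659818/500346437 1055806994/500346437; 1055806994/500346437 1651642301/500346437]

step 0: x' = [-331/185, -419/370], P' = [338/185 466/185; 466/185 1459/370]
step 1: x' = [-156791/467309, 475896/467309], P' = [733882/467309 987362/467309; 987362/467309 1544136/467309]
step 2: x' = [484321922/500346437, 223404118/500346437], P' = [784659818/500346437 1055806994/500346437; 1055806994/500346437 1651642301/500346437]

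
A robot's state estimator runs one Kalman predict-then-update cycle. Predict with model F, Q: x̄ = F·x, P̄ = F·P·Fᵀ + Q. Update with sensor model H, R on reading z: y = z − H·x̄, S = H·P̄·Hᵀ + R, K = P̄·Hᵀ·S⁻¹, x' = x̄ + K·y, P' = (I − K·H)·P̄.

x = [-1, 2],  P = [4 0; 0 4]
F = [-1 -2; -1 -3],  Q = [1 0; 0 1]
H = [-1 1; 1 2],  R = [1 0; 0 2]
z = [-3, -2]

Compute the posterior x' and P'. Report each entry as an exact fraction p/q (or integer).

x' = [206/251, -763/502]
P' = [126/251 14/251; 14/251 313/1004]

x̄ = F·x = [-3, -5]
P̄ = F·P·Fᵀ + Q = [21 28; 28 41]
y = z − H·x̄ = [-1, 11]
S = H·P̄·Hᵀ + R = [7 33; 33 299]
K = P̄·Hᵀ·S⁻¹ = [-112/251 77/251; 257/1004 341/1004]
x' = x̄ + K·y = [206/251, -763/502]
P' = (I − K·H)·P̄ = [126/251 14/251; 14/251 313/1004]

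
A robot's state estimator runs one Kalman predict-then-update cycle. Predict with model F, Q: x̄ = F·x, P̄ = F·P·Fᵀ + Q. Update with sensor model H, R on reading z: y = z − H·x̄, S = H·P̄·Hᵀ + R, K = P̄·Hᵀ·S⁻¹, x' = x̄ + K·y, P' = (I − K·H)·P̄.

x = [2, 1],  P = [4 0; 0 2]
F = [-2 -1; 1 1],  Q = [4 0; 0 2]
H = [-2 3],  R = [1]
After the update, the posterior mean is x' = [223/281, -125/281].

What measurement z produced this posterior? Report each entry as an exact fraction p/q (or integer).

z = [-3]

x̄ = F·x = [-5, 3]
P̄ = F·P·Fᵀ + Q = [22 -10; -10 8]
S = H·P̄·Hᵀ + R = [281]
K = P̄·Hᵀ·S⁻¹ = [-74/281; 44/281]
x' − x̄ = [1628/281, -968/281] = K·y
y = (KᵀK)⁻¹·Kᵀ·(x' − x̄) = [-22]
z = y + H·x̄ = [-22] + [19] = [-3]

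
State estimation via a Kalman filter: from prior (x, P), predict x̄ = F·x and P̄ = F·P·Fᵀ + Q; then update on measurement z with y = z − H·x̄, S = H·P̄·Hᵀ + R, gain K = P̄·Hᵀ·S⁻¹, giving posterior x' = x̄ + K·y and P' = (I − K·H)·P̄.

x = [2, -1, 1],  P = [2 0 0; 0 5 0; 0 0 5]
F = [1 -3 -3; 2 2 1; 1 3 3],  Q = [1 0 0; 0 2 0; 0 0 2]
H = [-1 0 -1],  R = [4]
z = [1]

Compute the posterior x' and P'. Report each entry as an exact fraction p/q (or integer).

x̄ = F·x = [2, 3, 2]
P̄ = F·P·Fᵀ + Q = [93 -41 -88; -41 35 49; -88 49 94]
y = z − H·x̄ = [5]
S = H·P̄·Hᵀ + R = [15]
K = P̄·Hᵀ·S⁻¹ = [-1/3; -8/15; -2/5]
x' = x̄ + K·y = [1/3, 1/3, 0]
P' = (I − K·H)·P̄ = [274/3 -131/3 -90; -131/3 461/15 229/5; -90 229/5 458/5]

x' = [1/3, 1/3, 0]
P' = [274/3 -131/3 -90; -131/3 461/15 229/5; -90 229/5 458/5]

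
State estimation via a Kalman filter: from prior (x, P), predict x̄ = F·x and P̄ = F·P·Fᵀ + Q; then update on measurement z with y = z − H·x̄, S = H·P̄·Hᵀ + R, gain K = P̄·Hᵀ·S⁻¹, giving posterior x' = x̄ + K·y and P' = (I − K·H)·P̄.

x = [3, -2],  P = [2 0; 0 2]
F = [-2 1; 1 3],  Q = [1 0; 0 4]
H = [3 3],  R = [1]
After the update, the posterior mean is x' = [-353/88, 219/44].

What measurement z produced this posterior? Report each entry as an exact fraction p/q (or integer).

z = [3]

x̄ = F·x = [-8, -3]
P̄ = F·P·Fᵀ + Q = [11 2; 2 24]
S = H·P̄·Hᵀ + R = [352]
K = P̄·Hᵀ·S⁻¹ = [39/352; 39/176]
x' − x̄ = [351/88, 351/44] = K·y
y = (KᵀK)⁻¹·Kᵀ·(x' − x̄) = [36]
z = y + H·x̄ = [36] + [-33] = [3]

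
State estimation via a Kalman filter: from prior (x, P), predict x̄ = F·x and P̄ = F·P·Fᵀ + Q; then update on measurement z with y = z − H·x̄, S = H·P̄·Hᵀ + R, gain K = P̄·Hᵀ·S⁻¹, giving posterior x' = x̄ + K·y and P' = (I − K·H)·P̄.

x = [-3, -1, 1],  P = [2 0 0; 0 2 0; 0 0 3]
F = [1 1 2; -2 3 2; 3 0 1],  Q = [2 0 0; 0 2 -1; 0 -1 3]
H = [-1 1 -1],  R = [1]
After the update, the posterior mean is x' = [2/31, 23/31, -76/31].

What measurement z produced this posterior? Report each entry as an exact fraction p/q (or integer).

x̄ = F·x = [-2, 5, -8]
P̄ = F·P·Fᵀ + Q = [18 14 12; 14 40 -7; 12 -7 24]
S = H·P̄·Hᵀ + R = [93]
K = P̄·Hᵀ·S⁻¹ = [-16/93; 11/31; -43/93]
x' − x̄ = [64/31, -132/31, 172/31] = K·y
y = (KᵀK)⁻¹·Kᵀ·(x' − x̄) = [-12]
z = y + H·x̄ = [-12] + [15] = [3]

z = [3]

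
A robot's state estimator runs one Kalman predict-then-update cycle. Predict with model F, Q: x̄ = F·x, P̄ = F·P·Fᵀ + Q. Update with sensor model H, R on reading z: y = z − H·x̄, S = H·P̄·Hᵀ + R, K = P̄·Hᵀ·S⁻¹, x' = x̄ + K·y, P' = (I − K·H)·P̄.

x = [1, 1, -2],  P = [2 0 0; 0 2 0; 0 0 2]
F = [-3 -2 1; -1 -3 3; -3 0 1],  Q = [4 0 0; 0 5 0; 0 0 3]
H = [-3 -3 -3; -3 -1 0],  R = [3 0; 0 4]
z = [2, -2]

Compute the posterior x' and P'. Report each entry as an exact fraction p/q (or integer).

x' = [12237/9751, -19559/9751, 1555/19502]
P' = [18296/9751 -43440/9751 24926/9751; -43440/9751 129932/9751 -85224/9751; 24926/9751 -85224/9751 124837/19502]

x̄ = F·x = [-7, -10, -5]
P̄ = F·P·Fᵀ + Q = [32 24 20; 24 43 12; 20 12 23]
y = z − H·x̄ = [-64, -33]
S = H·P̄·Hᵀ + R = [1893 921; 921 479]
K = P̄·Hᵀ·S⁻¹ = [218/9751 -2862/9751; -1268/9751 97/9751; -4241/19502 5223/19502]
x' = x̄ + K·y = [12237/9751, -19559/9751, 1555/19502]
P' = (I − K·H)·P̄ = [18296/9751 -43440/9751 24926/9751; -43440/9751 129932/9751 -85224/9751; 24926/9751 -85224/9751 124837/19502]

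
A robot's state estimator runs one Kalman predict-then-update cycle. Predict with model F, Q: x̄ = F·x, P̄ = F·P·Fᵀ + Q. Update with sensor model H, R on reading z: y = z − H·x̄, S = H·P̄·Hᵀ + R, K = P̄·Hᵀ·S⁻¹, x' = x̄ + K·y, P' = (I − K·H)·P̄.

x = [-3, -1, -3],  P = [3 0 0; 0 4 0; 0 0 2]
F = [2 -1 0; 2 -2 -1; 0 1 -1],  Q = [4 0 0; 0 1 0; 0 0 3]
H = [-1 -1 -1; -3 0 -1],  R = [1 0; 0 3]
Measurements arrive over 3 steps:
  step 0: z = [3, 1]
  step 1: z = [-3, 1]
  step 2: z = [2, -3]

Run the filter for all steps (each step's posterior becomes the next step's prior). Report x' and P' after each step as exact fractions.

step 0: x' = [-2531/2159, -5669/2159, 167/127], P' = [2860/2159 3724/2159 -384/127; 3724/2159 10553/2159 -735/127; -384/127 -735/127 1128/127]
step 1: x' = [-161066/2951783, 9523507/2951783, -1203782/2951783], P' = [5124682/2951783 6117440/2951783 -11914869/2951783; 6117440/2951783 13603537/2951783 -18718455/2951783; -11914869/2951783 -18718455/2951783 33061326/2951783]
step 2: x' = [-3283507022/5468641257, -28969703357/5468641257, 7459244486/1822880419], P' = [8252978864/5468641257 9074906036/5468641257 -6170369711/1822880419; 9074906036/5468641257 21238258319/5468641257 -9419849795/1822880419; -6170369711/1822880419 -9419849795/1822880419 17017228026/1822880419]

step 0: x̄ = F·x = [-5, -1, 2]
step 0: P̄ = F·P·Fᵀ + Q = [20 20 -4; 20 31 -6; -4 -6 9]
step 0: y = z − H·x̄ = [-1, -12]
step 0: S = H·P̄·Hᵀ + R = [81 107; 107 168]
step 0: K = P̄·Hᵀ·S⁻¹ = [-56/2159 -684/2159; -1782/2159 441/2159; -9/127 8/127]
step 0: x' = x̄ + K·y = [-2531/2159, -5669/2159, 167/127]
step 0: P' = (I − K·H)·P̄ = [2860/2159 3724/2159 -384/127; 3724/2159 10553/2159 -735/127; -384/127 -735/127 1128/127]
step 1: x̄ = F·x = [607/2159, 3437/2159, -8508/2159]
step 1: P̄ = F·P·Fᵀ + Q = [15733/2159 10763/2159 -2544/2159; 10763/2159 21327/2159 6079/2159; -2544/2159 6079/2159 61196/2159]
step 1: y = z − H·x̄ = [-10941/2159, -4528/2159]
step 1: S = H·P̄·Hᵀ + R = [129011/2159 136587/2159; 136587/2159 194006/2159]
step 1: K = P̄·Hᵀ·S⁻¹ = [672747/2951783 -1153059/2951783; -1002522/2951783 122045/2951783; -2428002/2951783 894427/2951783]
step 1: x' = x̄ + K·y = [-161066/2951783, 9523507/2951783, -1203782/2951783]
step 1: P' = (I − K·H)·P̄ = [5124682/2951783 6117440/2951783 -11914869/2951783; 6117440/2951783 13603537/2951783 -18718455/2951783; -11914869/2951783 -18718455/2951783 33061326/2951783]
step 2: x̄ = F·x = [-9845639/2951783, -18165364/2951783, 10727289/2951783]
step 2: P̄ = F·P·Fᵀ + Q = [21439637/2951783 16112445/2951783 3742626/2951783; 16112445/2951783 34772121/2951783 23200415/2951783; 3742626/2951783 23200415/2951783 92957122/2951783]
step 2: y = z − H·x̄ = [-11380148/2951783, -27664977/2951783]
step 2: S = H·P̄·Hᵀ + R = [238231635/2951783 243784287/2951783; 243784287/2951783 317224960/2951783]
step 2: K = P̄·Hᵀ·S⁻¹ = [1183224233/5468641257 -694203051/1822880419; -2053614970/5468641257 114981253/1822880419; -1427008520/1822880419 497960369/1822880419]
step 2: x' = x̄ + K·y = [-3283507022/5468641257, -28969703357/5468641257, 7459244486/1822880419]
step 2: P' = (I − K·H)·P̄ = [8252978864/5468641257 9074906036/5468641257 -6170369711/1822880419; 9074906036/5468641257 21238258319/5468641257 -9419849795/1822880419; -6170369711/1822880419 -9419849795/1822880419 17017228026/1822880419]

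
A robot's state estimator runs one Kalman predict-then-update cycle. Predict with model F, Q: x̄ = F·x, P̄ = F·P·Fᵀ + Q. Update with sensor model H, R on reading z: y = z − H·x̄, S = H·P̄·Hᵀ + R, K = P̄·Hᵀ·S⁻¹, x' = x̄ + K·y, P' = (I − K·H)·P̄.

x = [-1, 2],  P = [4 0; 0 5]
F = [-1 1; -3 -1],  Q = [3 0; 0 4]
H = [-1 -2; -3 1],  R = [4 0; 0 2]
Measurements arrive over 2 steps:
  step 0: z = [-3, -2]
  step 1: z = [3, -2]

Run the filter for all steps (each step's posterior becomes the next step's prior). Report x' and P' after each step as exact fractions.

step 0: x' = [8645/8317, 25139/24951], P' = [1996/8317 1328/8317; 1328/8317 19018/24951]
step 1: x' = [37691/471785, -37594921/20758540], P' = [106652/471785 64712/471785; 64712/471785 7241349/10379270]

step 0: x̄ = F·x = [3, 1]
step 0: P̄ = F·P·Fᵀ + Q = [12 7; 7 45]
step 0: y = z − H·x̄ = [2, 6]
step 0: S = H·P̄·Hᵀ + R = [224 -19; -19 113]
step 0: K = P̄·Hᵀ·S⁻¹ = [-1163/8317 -2330/8317; -10505/24951 3533/24951]
step 0: x' = x̄ + K·y = [8645/8317, 25139/24951]
step 0: P' = (I − K·H)·P̄ = [1996/8317 1328/8317; 1328/8317 19018/24951]
step 1: x̄ = F·x = [-796/24951, -102944/24951]
step 1: P̄ = F·P·Fᵀ + Q = [91891/24951 -9022/24951; -9022/24951 196618/24951]
step 1: y = z − H·x̄ = [-131831/24951, 50654/24951]
step 1: S = H·P̄·Hᵀ + R = [942079/24951 -162673/24951; -162673/24951 1127671/24951]
step 1: K = P̄·Hᵀ·S⁻¹ = [-59019/471785 -127622/471785; -7953181/20758540 2970357/20758540]
step 1: x' = x̄ + K·y = [37691/471785, -37594921/20758540]
step 1: P' = (I − K·H)·P̄ = [106652/471785 64712/471785; 64712/471785 7241349/10379270]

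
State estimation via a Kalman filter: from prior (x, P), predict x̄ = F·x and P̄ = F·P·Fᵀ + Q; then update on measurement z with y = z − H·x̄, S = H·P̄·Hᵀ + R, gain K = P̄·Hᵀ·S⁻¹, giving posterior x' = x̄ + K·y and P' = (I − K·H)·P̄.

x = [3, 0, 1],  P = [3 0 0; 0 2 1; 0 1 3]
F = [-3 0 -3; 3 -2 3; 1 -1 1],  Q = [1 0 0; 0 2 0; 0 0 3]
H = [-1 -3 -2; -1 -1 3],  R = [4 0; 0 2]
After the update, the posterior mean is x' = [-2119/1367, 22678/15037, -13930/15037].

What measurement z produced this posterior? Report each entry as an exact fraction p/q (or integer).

x̄ = F·x = [-12, 12, 4]
P̄ = F·P·Fᵀ + Q = [55 -48 -15; -48 52 17; -15 17 9]
S = H·P̄·Hᵀ + R = [419 -139; -139 82]
K = P̄·Hᵀ·S⁻¹ = [230/1367 -477/1367; -5111/15037 -45/15037; -953/15037 2969/15037]
x' − x̄ = [14285/1367, -157766/15037, -74078/15037] = K·y
y = (KᵀK)⁻¹·Kᵀ·(x' − x̄) = [31, -15]
z = y + H·x̄ = [31, -15] + [-32, 12] = [-1, -3]

z = [-1, -3]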